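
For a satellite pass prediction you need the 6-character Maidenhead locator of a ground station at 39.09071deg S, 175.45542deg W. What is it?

AF20gv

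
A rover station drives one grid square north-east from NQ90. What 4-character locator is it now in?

OQ01

Longitude square 9; +1 → 10, wraps to 0, carry into field.
Longitude field N = 13; +1 → 14 = O.
Latitude square 0; +1 → 1.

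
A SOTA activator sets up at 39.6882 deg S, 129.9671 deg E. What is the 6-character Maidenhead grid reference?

Shift to the Maidenhead origin (180°W, 90°S): lon 309.9671, lat 50.3118.
Field: 309.9671/20 → 15 → P, 50.3118/10 → 5 → F; chars PF.
Square: 9.9671/2 → 4, 0.3118/1 → 0; chars 40.
Subsquare: 1.9671/0.0833333 → 23 → x, 0.3118/0.0416667 → 7 → h; chars xh.

PF40xh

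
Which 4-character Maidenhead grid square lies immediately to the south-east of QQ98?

Longitude square 9; +1 → 10, wraps to 0, carry into field.
Longitude field Q = 16; +1 → 17 = R.
Latitude square 8; −1 → 7.

RQ07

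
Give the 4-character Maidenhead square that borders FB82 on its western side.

Longitude square 8; −1 → 7.
The latitude characters are unchanged.

FB72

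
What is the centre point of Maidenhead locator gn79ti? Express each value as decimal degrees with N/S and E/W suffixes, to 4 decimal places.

49.3542° N, 44.3750° W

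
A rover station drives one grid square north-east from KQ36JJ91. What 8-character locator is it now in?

Longitude extended square 9; +1 → 10, wraps to 0, carry into subsquare.
Longitude subsquare j = 9; +1 → 10 = k.
Latitude extended square 1; +1 → 2.

KQ36kj02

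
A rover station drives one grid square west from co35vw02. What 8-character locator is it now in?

CO35uw92

Longitude extended square 0; −1 → -1, wraps to 9, carry into subsquare.
Longitude subsquare v = 21; −1 → 20 = u.
The latitude characters are unchanged.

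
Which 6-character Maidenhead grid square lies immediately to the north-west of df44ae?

DF34xf

Longitude subsquare a = 0; −1 → -1, wraps to 23 = x, carry into square.
Longitude square 4; −1 → 3.
Latitude subsquare e = 4; +1 → 5 = f.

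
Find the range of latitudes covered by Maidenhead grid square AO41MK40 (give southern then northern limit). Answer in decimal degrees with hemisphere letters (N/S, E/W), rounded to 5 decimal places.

Field A=0, O=14: +0·20° lon, +14·10° lat → SW at lon -180°, lat 50°.
Square 4, 1: +4·2° lon, +1·1° lat → SW at lon -172°, lat 51°.
Subsquare m=12, k=10: +12·0.0833333° lon, +10·0.0416667° lat → SW at lon -171°, lat 51.4167°.
Extended square 4, 0: +4·0.00833333° lon, +0·0.00416667° lat → SW at lon -170.967°, lat 51.4167°.
Cell spans 0.00833333° lon × 0.00416667° lat.
south 51.41667° N, north 51.42083° N.

51.41667° N, 51.42083° N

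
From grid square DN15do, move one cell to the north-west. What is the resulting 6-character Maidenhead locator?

Longitude subsquare d = 3; −1 → 2 = c.
Latitude subsquare o = 14; +1 → 15 = p.

DN15cp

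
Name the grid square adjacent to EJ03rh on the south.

EJ03rg

Latitude subsquare h = 7; −1 → 6 = g.
The longitude characters are unchanged.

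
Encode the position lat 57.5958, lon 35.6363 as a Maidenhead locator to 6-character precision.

KO77to

Add 180° to longitude and 90° to latitude: 215.6363, 147.5958.
Field: lon ⌊215.6363/20⌋ = 10 → K; lat ⌊147.5958/10⌋ = 14 → O.
Square: lon ⌊15.6363/2⌋ = 7; lat ⌊7.5958/1⌋ = 7.
Subsquare: lon ⌊1.6363/0.0833333⌋ = 19 → t; lat ⌊0.5958/0.0416667⌋ = 14 → o.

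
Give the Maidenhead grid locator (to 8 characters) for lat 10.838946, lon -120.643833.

CK90qu21

Add 180° to longitude and 90° to latitude: 59.35617, 100.83895.
Field: 59.35617/20 → 2 → C, 100.83895/10 → 10 → K; chars CK.
Square: 19.35617/2 → 9, 0.83895/1 → 0; chars 90.
Subsquare: 1.35617/0.0833333 → 16 → q, 0.83895/0.0416667 → 20 → u; chars qu.
Extended square: 0.02283/0.00833333 → 2, 0.00561/0.00416667 → 1; chars 21.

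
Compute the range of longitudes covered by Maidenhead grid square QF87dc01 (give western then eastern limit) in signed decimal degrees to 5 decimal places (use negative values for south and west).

Field Q=16, F=5: +16·20° lon, +5·10° lat → SW at lon 140°, lat -40°.
Square 8, 7: +8·2° lon, +7·1° lat → SW at lon 156°, lat -33°.
Subsquare d=3, c=2: +3·0.0833333° lon, +2·0.0416667° lat → SW at lon 156.25°, lat -32.9167°.
Extended square 0, 1: +0·0.00833333° lon, +1·0.00416667° lat → SW at lon 156.25°, lat -32.9125°.
Cell spans 0.00833333° lon × 0.00416667° lat.
west 156.25000, east 156.25833.

156.25000, 156.25833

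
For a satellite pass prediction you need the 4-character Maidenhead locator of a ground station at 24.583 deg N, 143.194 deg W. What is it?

BL84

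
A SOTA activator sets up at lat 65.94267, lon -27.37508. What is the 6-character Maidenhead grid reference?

HP65hw

Shift to the Maidenhead origin (180°W, 90°S): lon 152.6249, lat 155.9427.
Field (20°×10°, letters A–R): lon ⌊152.6249/20⌋ = 7 → H; lat ⌊155.9427/10⌋ = 15 → P.
Square (2°×1°, digits 0–9): lon ⌊12.6249/2⌋ = 6; lat ⌊5.9427/1⌋ = 5.
Subsquare (5′×2.5′, letters a–x): lon ⌊0.6249/0.0833333⌋ = 7 → h; lat ⌊0.9427/0.0416667⌋ = 22 → w.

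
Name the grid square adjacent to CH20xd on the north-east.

CH30ae

Longitude subsquare x = 23; +1 → 24, wraps to 0 = a, carry into square.
Longitude square 2; +1 → 3.
Latitude subsquare d = 3; +1 → 4 = e.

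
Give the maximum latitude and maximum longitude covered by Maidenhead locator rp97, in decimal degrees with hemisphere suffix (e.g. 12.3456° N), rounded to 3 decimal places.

68.000° N, 180.000° E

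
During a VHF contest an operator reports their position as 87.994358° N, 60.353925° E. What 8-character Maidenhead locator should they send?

Shift to the Maidenhead origin (180°W, 90°S): lon 240.35393, lat 177.99436.
Field (20°×10°, letters A–R): 240.35393/20 → 12 → M, 177.99436/10 → 17 → R; chars MR.
Square (2°×1°, digits 0–9): 0.35393/2 → 0, 7.99436/1 → 7; chars 07.
Subsquare (5′×2.5′, letters a–x): 0.35393/0.0833333 → 4 → e, 0.99436/0.0416667 → 23 → x; chars ex.
Extended square (30″×15″, digits 0–9): 0.02059/0.00833333 → 2, 0.03602/0.00416667 → 8; chars 28.

MR07ex28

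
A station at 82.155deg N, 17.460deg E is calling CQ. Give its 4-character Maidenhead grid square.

JR82

Add 180° to longitude and 90° to latitude: 197.46, 172.16.
Field: lon ⌊197.46/20⌋ = 9 → J; lat ⌊172.16/10⌋ = 17 → R.
Square: lon ⌊17.46/2⌋ = 8; lat ⌊2.16/1⌋ = 2.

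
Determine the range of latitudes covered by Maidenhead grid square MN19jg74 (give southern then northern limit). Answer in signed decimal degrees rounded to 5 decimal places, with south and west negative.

Field M=12, N=13: +12·20° lon, +13·10° lat → SW at lon 60°, lat 40°.
Square 1, 9: +1·2° lon, +9·1° lat → SW at lon 62°, lat 49°.
Subsquare j=9, g=6: +9·0.0833333° lon, +6·0.0416667° lat → SW at lon 62.75°, lat 49.25°.
Extended square 7, 4: +7·0.00833333° lon, +4·0.00416667° lat → SW at lon 62.8083°, lat 49.2667°.
Cell spans 0.00833333° lon × 0.00416667° lat.
south 49.26667, north 49.27083.

49.26667, 49.27083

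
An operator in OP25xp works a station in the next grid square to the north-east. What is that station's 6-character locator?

OP35aq

Longitude subsquare x = 23; +1 → 24, wraps to 0 = a, carry into square.
Longitude square 2; +1 → 3.
Latitude subsquare p = 15; +1 → 16 = q.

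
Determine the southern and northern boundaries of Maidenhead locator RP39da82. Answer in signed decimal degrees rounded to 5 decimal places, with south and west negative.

Field R=17, P=15: +17·20° lon, +15·10° lat → SW at lon 160°, lat 60°.
Square 3, 9: +3·2° lon, +9·1° lat → SW at lon 166°, lat 69°.
Subsquare d=3, a=0: +3·0.0833333° lon, +0·0.0416667° lat → SW at lon 166.25°, lat 69°.
Extended square 8, 2: +8·0.00833333° lon, +2·0.00416667° lat → SW at lon 166.317°, lat 69.0083°.
Cell spans 0.00833333° lon × 0.00416667° lat.
south 69.00833, north 69.01250.

69.00833, 69.01250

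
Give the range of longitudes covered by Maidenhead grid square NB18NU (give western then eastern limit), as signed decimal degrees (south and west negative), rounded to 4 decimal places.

83.0833, 83.1667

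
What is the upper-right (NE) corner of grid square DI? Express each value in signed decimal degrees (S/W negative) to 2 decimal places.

0.00, -100.00

Field D=3, I=8: +3·20° lon, +8·10° lat → SW at lon -120°, lat -10°.
Cell spans 20° lon × 10° lat. NE corner is SW corner plus one full cell.
latitude 0.00, longitude -100.00.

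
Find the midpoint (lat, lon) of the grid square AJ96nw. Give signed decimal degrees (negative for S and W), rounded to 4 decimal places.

6.9375, -160.8750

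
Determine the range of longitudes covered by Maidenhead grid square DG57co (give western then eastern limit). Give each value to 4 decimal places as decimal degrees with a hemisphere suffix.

109.8333° W, 109.7500° W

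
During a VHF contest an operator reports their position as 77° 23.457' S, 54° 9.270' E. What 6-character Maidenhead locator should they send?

LB72bo

Add 180° to longitude and 90° to latitude: 234.1545, 12.6090.
Field (20°×10°, letters A–R): 234.1545/20 → 11 → L, 12.6090/10 → 1 → B; chars LB.
Square (2°×1°, digits 0–9): 14.1545/2 → 7, 2.6090/1 → 2; chars 72.
Subsquare (5′×2.5′, letters a–x): 0.1545/0.0833333 → 1 → b, 0.6090/0.0416667 → 14 → o; chars bo.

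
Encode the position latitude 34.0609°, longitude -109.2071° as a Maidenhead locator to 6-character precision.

Add 180° to longitude and 90° to latitude: 70.7929, 124.0609.
Field: lon ⌊70.7929/20⌋ = 3 → D; lat ⌊124.0609/10⌋ = 12 → M.
Square: lon ⌊10.7929/2⌋ = 5; lat ⌊4.0609/1⌋ = 4.
Subsquare: lon ⌊0.7929/0.0833333⌋ = 9 → j; lat ⌊0.0609/0.0416667⌋ = 1 → b.

DM54jb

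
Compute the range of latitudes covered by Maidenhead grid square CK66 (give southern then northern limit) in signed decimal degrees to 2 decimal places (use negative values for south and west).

Field C=2, K=10: +2·20° lon, +10·10° lat → SW at lon -140°, lat 10°.
Square 6, 6: +6·2° lon, +6·1° lat → SW at lon -128°, lat 16°.
Cell spans 2° lon × 1° lat.
south 16.00, north 17.00.

16.00, 17.00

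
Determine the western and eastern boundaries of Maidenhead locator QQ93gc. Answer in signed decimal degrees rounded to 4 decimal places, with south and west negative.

158.5000, 158.5833

Field Q=16, Q=16: +16·20° lon, +16·10° lat → SW at lon 140°, lat 70°.
Square 9, 3: +9·2° lon, +3·1° lat → SW at lon 158°, lat 73°.
Subsquare g=6, c=2: +6·0.0833333° lon, +2·0.0416667° lat → SW at lon 158.5°, lat 73.0833°.
Cell spans 0.0833333° lon × 0.0416667° lat.
west 158.5000, east 158.5833.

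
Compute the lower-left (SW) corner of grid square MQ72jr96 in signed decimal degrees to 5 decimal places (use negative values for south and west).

Field M=12, Q=16: +12·20° lon, +16·10° lat → SW at lon 60°, lat 70°.
Square 7, 2: +7·2° lon, +2·1° lat → SW at lon 74°, lat 72°.
Subsquare j=9, r=17: +9·0.0833333° lon, +17·0.0416667° lat → SW at lon 74.75°, lat 72.7083°.
Extended square 9, 6: +9·0.00833333° lon, +6·0.00416667° lat → SW at lon 74.825°, lat 72.7333°.
latitude 72.73333, longitude 74.82500.

72.73333, 74.82500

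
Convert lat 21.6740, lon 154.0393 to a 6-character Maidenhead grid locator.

QL71aq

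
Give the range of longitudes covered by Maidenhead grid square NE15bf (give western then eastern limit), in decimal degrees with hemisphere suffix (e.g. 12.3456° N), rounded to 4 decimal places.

82.0833° E, 82.1667° E

Field N=13, E=4: +13·20° lon, +4·10° lat → SW at lon 80°, lat -50°.
Square 1, 5: +1·2° lon, +5·1° lat → SW at lon 82°, lat -45°.
Subsquare b=1, f=5: +1·0.0833333° lon, +5·0.0416667° lat → SW at lon 82.0833°, lat -44.7917°.
Cell spans 0.0833333° lon × 0.0416667° lat.
west 82.0833° E, east 82.1667° E.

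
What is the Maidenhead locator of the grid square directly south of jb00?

JA09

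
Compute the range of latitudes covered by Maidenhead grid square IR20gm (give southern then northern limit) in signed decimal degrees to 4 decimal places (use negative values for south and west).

Field I=8, R=17: +8·20° lon, +17·10° lat → SW at lon -20°, lat 80°.
Square 2, 0: +2·2° lon, +0·1° lat → SW at lon -16°, lat 80°.
Subsquare g=6, m=12: +6·0.0833333° lon, +12·0.0416667° lat → SW at lon -15.5°, lat 80.5°.
Cell spans 0.0833333° lon × 0.0416667° lat.
south 80.5000, north 80.5417.

80.5000, 80.5417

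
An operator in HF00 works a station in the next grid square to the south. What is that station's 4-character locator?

Latitude square 0; −1 → -1, wraps to 9, carry into field.
Latitude field F = 5; −1 → 4 = E.
The longitude characters are unchanged.

HE09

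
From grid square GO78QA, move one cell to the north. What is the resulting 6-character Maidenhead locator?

GO78qb

Latitude subsquare a = 0; +1 → 1 = b.
The longitude characters are unchanged.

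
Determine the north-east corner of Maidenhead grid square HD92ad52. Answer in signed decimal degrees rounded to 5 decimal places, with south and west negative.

-57.86250, -21.95000

Field H=7, D=3: +7·20° lon, +3·10° lat → SW at lon -40°, lat -60°.
Square 9, 2: +9·2° lon, +2·1° lat → SW at lon -22°, lat -58°.
Subsquare a=0, d=3: +0·0.0833333° lon, +3·0.0416667° lat → SW at lon -22°, lat -57.875°.
Extended square 5, 2: +5·0.00833333° lon, +2·0.00416667° lat → SW at lon -21.9583°, lat -57.8667°.
Cell spans 0.00833333° lon × 0.00416667° lat. NE corner is SW corner plus one full cell.
latitude -57.86250, longitude -21.95000.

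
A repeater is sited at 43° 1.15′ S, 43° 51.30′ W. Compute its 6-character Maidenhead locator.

GE86bx

Shift to the Maidenhead origin (180°W, 90°S): lon 136.1450, lat 46.9808.
Field: 136.1450/20 → 6 → G, 46.9808/10 → 4 → E; chars GE.
Square: 16.1450/2 → 8, 6.9808/1 → 6; chars 86.
Subsquare: 0.1450/0.0833333 → 1 → b, 0.9808/0.0416667 → 23 → x; chars bx.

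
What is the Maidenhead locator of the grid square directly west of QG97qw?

Longitude subsquare q = 16; −1 → 15 = p.
The latitude characters are unchanged.

QG97pw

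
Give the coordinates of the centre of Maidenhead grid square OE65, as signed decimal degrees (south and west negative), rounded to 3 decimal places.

Field O=14, E=4: +14·20° lon, +4·10° lat → SW at lon 100°, lat -50°.
Square 6, 5: +6·2° lon, +5·1° lat → SW at lon 112°, lat -45°.
Cell spans 2° lon × 1° lat. Centre is SW corner plus half of each.
latitude -44.500, longitude 113.000.

-44.500, 113.000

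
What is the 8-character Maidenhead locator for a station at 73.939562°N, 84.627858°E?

NQ23hw55

Offset from 180°W / 90°S: lon 264.62786°, lat 163.93956°.
Field (20°×10°, letters A–R): 264.62786/20 → 13 → N, 163.93956/10 → 16 → Q; chars NQ.
Square (2°×1°, digits 0–9): 4.62786/2 → 2, 3.93956/1 → 3; chars 23.
Subsquare (5′×2.5′, letters a–x): 0.62786/0.0833333 → 7 → h, 0.93956/0.0416667 → 22 → w; chars hw.
Extended square (30″×15″, digits 0–9): 0.04452/0.00833333 → 5, 0.02290/0.00416667 → 5; chars 55.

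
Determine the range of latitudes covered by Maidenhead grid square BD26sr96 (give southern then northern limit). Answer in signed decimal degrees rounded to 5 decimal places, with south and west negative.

-53.26667, -53.26250

Field B=1, D=3: +1·20° lon, +3·10° lat → SW at lon -160°, lat -60°.
Square 2, 6: +2·2° lon, +6·1° lat → SW at lon -156°, lat -54°.
Subsquare s=18, r=17: +18·0.0833333° lon, +17·0.0416667° lat → SW at lon -154.5°, lat -53.2917°.
Extended square 9, 6: +9·0.00833333° lon, +6·0.00416667° lat → SW at lon -154.425°, lat -53.2667°.
Cell spans 0.00833333° lon × 0.00416667° lat.
south -53.26667, north -53.26250.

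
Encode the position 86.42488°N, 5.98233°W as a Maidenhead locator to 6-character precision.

Shift to the Maidenhead origin (180°W, 90°S): lon 174.0177, lat 176.4249.
Field: 174.0177/20 → 8 → I, 176.4249/10 → 17 → R; chars IR.
Square: 14.0177/2 → 7, 6.4249/1 → 6; chars 76.
Subsquare: 0.0177/0.0833333 → 0 → a, 0.4249/0.0416667 → 10 → k; chars ak.

IR76ak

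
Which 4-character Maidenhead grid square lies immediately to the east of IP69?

IP79

Longitude square 6; +1 → 7.
The latitude characters are unchanged.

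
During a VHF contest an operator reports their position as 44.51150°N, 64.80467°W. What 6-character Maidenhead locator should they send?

Add 180° to longitude and 90° to latitude: 115.1953, 134.5115.
Field (20°×10°, letters A–R): lon ⌊115.1953/20⌋ = 5 → F; lat ⌊134.5115/10⌋ = 13 → N.
Square (2°×1°, digits 0–9): lon ⌊15.1953/2⌋ = 7; lat ⌊4.5115/1⌋ = 4.
Subsquare (5′×2.5′, letters a–x): lon ⌊1.1953/0.0833333⌋ = 14 → o; lat ⌊0.5115/0.0416667⌋ = 12 → m.

FN74om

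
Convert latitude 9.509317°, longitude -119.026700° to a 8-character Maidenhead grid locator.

Shift to the Maidenhead origin (180°W, 90°S): lon 60.97330, lat 99.50932.
Field: lon ⌊60.97330/20⌋ = 3 → D; lat ⌊99.50932/10⌋ = 9 → J.
Square: lon ⌊0.97330/2⌋ = 0; lat ⌊9.50932/1⌋ = 9.
Subsquare: lon ⌊0.97330/0.0833333⌋ = 11 → l; lat ⌊0.50932/0.0416667⌋ = 12 → m.
Extended square: lon ⌊0.05663/0.00833333⌋ = 6; lat ⌊0.00932/0.00416667⌋ = 2.

DJ09lm62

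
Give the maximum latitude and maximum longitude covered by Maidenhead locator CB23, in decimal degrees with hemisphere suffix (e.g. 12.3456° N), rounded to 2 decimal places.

Field C=2, B=1: +2·20° lon, +1·10° lat → SW at lon -140°, lat -80°.
Square 2, 3: +2·2° lon, +3·1° lat → SW at lon -136°, lat -77°.
Cell spans 2° lon × 1° lat. NE corner is SW corner plus one full cell.
latitude 76.00° S, longitude 134.00° W.

76.00° S, 134.00° W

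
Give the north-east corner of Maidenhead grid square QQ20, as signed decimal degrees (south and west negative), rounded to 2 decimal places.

71.00, 146.00

Field Q=16, Q=16: +16·20° lon, +16·10° lat → SW at lon 140°, lat 70°.
Square 2, 0: +2·2° lon, +0·1° lat → SW at lon 144°, lat 70°.
Cell spans 2° lon × 1° lat. NE corner is SW corner plus one full cell.
latitude 71.00, longitude 146.00.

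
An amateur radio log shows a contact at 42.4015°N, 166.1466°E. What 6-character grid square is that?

Shift to the Maidenhead origin (180°W, 90°S): lon 346.1466, lat 132.4015.
Field: lon ⌊346.1466/20⌋ = 17 → R; lat ⌊132.4015/10⌋ = 13 → N.
Square: lon ⌊6.1466/2⌋ = 3; lat ⌊2.4015/1⌋ = 2.
Subsquare: lon ⌊0.1466/0.0833333⌋ = 1 → b; lat ⌊0.4015/0.0416667⌋ = 9 → j.

RN32bj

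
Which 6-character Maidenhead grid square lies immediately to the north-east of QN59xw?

QN69ax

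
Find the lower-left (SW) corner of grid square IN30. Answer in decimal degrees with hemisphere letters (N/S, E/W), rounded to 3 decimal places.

40.000° N, 14.000° W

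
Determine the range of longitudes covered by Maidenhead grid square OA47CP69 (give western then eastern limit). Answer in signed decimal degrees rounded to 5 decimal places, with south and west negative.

108.21667, 108.22500

Field O=14, A=0: +14·20° lon, +0·10° lat → SW at lon 100°, lat -90°.
Square 4, 7: +4·2° lon, +7·1° lat → SW at lon 108°, lat -83°.
Subsquare c=2, p=15: +2·0.0833333° lon, +15·0.0416667° lat → SW at lon 108.167°, lat -82.375°.
Extended square 6, 9: +6·0.00833333° lon, +9·0.00416667° lat → SW at lon 108.217°, lat -82.3375°.
Cell spans 0.00833333° lon × 0.00416667° lat.
west 108.21667, east 108.22500.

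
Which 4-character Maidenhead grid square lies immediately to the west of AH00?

RH90

Longitude square 0; −1 → -1, wraps to 9, carry into field.
Longitude field A = 0; −1 → -1, wraps to 17 = R, wrapping around the antimeridian.
The latitude characters are unchanged.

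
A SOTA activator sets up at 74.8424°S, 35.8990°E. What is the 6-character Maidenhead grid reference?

KB75wd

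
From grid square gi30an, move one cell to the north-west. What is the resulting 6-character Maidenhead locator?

Longitude subsquare a = 0; −1 → -1, wraps to 23 = x, carry into square.
Longitude square 3; −1 → 2.
Latitude subsquare n = 13; +1 → 14 = o.

GI20xo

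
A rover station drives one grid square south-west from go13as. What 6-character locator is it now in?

GO03xr

Longitude subsquare a = 0; −1 → -1, wraps to 23 = x, carry into square.
Longitude square 1; −1 → 0.
Latitude subsquare s = 18; −1 → 17 = r.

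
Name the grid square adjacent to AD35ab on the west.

AD25xb

Longitude subsquare a = 0; −1 → -1, wraps to 23 = x, carry into square.
Longitude square 3; −1 → 2.
The latitude characters are unchanged.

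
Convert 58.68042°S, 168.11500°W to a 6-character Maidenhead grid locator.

Offset from 180°W / 90°S: lon 11.8850°, lat 31.3196°.
Field: 11.8850/20 → 0 → A, 31.3196/10 → 3 → D; chars AD.
Square: 11.8850/2 → 5, 1.3196/1 → 1; chars 51.
Subsquare: 1.8850/0.0833333 → 22 → w, 0.3196/0.0416667 → 7 → h; chars wh.

AD51wh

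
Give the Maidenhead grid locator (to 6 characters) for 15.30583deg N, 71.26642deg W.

Add 180° to longitude and 90° to latitude: 108.7336, 105.3058.
Field: lon ⌊108.7336/20⌋ = 5 → F; lat ⌊105.3058/10⌋ = 10 → K.
Square: lon ⌊8.7336/2⌋ = 4; lat ⌊5.3058/1⌋ = 5.
Subsquare: lon ⌊0.7336/0.0833333⌋ = 8 → i; lat ⌊0.3058/0.0416667⌋ = 7 → h.

FK45ih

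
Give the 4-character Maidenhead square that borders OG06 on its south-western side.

Longitude square 0; −1 → -1, wraps to 9, carry into field.
Longitude field O = 14; −1 → 13 = N.
Latitude square 6; −1 → 5.

NG95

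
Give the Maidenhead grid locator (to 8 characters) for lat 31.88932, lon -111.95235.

DM41av53

Add 180° to longitude and 90° to latitude: 68.04765, 121.88932.
Field: lon ⌊68.04765/20⌋ = 3 → D; lat ⌊121.88932/10⌋ = 12 → M.
Square: lon ⌊8.04765/2⌋ = 4; lat ⌊1.88932/1⌋ = 1.
Subsquare: lon ⌊0.04765/0.0833333⌋ = 0 → a; lat ⌊0.88932/0.0416667⌋ = 21 → v.
Extended square: lon ⌊0.04765/0.00833333⌋ = 5; lat ⌊0.01432/0.00416667⌋ = 3.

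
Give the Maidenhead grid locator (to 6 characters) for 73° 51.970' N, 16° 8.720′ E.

JQ83bu

Shift to the Maidenhead origin (180°W, 90°S): lon 196.1453, lat 163.8662.
Field: 196.1453/20 → 9 → J, 163.8662/10 → 16 → Q; chars JQ.
Square: 16.1453/2 → 8, 3.8662/1 → 3; chars 83.
Subsquare: 0.1453/0.0833333 → 1 → b, 0.8662/0.0416667 → 20 → u; chars bu.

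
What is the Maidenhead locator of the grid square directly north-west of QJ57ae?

QJ47xf

Longitude subsquare a = 0; −1 → -1, wraps to 23 = x, carry into square.
Longitude square 5; −1 → 4.
Latitude subsquare e = 4; +1 → 5 = f.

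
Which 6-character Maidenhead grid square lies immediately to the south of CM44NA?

CM43nx

Latitude subsquare a = 0; −1 → -1, wraps to 23 = x, carry into square.
Latitude square 4; −1 → 3.
The longitude characters are unchanged.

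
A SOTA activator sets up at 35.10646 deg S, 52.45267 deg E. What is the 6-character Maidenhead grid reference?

LF64fv

Shift to the Maidenhead origin (180°W, 90°S): lon 232.4527, lat 54.8935.
Field: 232.4527/20 → 11 → L, 54.8935/10 → 5 → F; chars LF.
Square: 12.4527/2 → 6, 4.8935/1 → 4; chars 64.
Subsquare: 0.4527/0.0833333 → 5 → f, 0.8935/0.0416667 → 21 → v; chars fv.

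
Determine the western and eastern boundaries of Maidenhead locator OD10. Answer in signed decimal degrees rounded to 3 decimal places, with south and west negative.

Field O=14, D=3: +14·20° lon, +3·10° lat → SW at lon 100°, lat -60°.
Square 1, 0: +1·2° lon, +0·1° lat → SW at lon 102°, lat -60°.
Cell spans 2° lon × 1° lat.
west 102.000, east 104.000.

102.000, 104.000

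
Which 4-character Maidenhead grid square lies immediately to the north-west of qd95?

Longitude square 9; −1 → 8.
Latitude square 5; +1 → 6.

QD86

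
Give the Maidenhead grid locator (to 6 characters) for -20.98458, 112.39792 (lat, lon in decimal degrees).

OG69ea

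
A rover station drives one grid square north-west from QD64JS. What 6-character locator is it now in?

Longitude subsquare j = 9; −1 → 8 = i.
Latitude subsquare s = 18; +1 → 19 = t.

QD64it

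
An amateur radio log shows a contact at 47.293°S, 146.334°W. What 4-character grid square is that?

BE62

Add 180° to longitude and 90° to latitude: 33.67, 42.71.
Field: 33.67/20 → 1 → B, 42.71/10 → 4 → E; chars BE.
Square: 13.67/2 → 6, 2.71/1 → 2; chars 62.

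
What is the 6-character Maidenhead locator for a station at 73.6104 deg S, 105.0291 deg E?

OB26mj

Offset from 180°W / 90°S: lon 285.0291°, lat 16.3896°.
Field: 285.0291/20 → 14 → O, 16.3896/10 → 1 → B; chars OB.
Square: 5.0291/2 → 2, 6.3896/1 → 6; chars 26.
Subsquare: 1.0291/0.0833333 → 12 → m, 0.3896/0.0416667 → 9 → j; chars mj.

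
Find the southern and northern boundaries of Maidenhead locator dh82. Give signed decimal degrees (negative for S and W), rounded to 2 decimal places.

Field D=3, H=7: +3·20° lon, +7·10° lat → SW at lon -120°, lat -20°.
Square 8, 2: +8·2° lon, +2·1° lat → SW at lon -104°, lat -18°.
Cell spans 2° lon × 1° lat.
south -18.00, north -17.00.

-18.00, -17.00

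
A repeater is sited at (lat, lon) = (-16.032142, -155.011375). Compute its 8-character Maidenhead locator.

BH23lx82

Shift to the Maidenhead origin (180°W, 90°S): lon 24.98863, lat 73.96786.
Field: 24.98863/20 → 1 → B, 73.96786/10 → 7 → H; chars BH.
Square: 4.98863/2 → 2, 3.96786/1 → 3; chars 23.
Subsquare: 0.98863/0.0833333 → 11 → l, 0.96786/0.0416667 → 23 → x; chars lx.
Extended square: 0.07196/0.00833333 → 8, 0.00952/0.00416667 → 2; chars 82.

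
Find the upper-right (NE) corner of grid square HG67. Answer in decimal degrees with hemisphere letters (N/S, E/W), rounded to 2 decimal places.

22.00° S, 26.00° W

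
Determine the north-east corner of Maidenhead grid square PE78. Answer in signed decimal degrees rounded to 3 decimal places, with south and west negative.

Field P=15, E=4: +15·20° lon, +4·10° lat → SW at lon 120°, lat -50°.
Square 7, 8: +7·2° lon, +8·1° lat → SW at lon 134°, lat -42°.
Cell spans 2° lon × 1° lat. NE corner is SW corner plus one full cell.
latitude -41.000, longitude 136.000.

-41.000, 136.000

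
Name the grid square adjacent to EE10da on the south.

Latitude subsquare a = 0; −1 → -1, wraps to 23 = x, carry into square.
Latitude square 0; −1 → -1, wraps to 9, carry into field.
Latitude field E = 4; −1 → 3 = D.
The longitude characters are unchanged.

ED19dx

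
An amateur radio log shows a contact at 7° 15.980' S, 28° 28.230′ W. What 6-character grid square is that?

HI52sr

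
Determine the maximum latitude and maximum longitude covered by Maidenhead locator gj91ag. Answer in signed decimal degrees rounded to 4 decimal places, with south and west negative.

Field G=6, J=9: +6·20° lon, +9·10° lat → SW at lon -60°, lat 0°.
Square 9, 1: +9·2° lon, +1·1° lat → SW at lon -42°, lat 1°.
Subsquare a=0, g=6: +0·0.0833333° lon, +6·0.0416667° lat → SW at lon -42°, lat 1.25°.
Cell spans 0.0833333° lon × 0.0416667° lat. NE corner is SW corner plus one full cell.
latitude 1.2917, longitude -41.9167.

1.2917, -41.9167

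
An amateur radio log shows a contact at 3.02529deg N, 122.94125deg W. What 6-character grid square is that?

Shift to the Maidenhead origin (180°W, 90°S): lon 57.0588, lat 93.0253.
Field: 57.0588/20 → 2 → C, 93.0253/10 → 9 → J; chars CJ.
Square: 17.0588/2 → 8, 3.0253/1 → 3; chars 83.
Subsquare: 1.0588/0.0833333 → 12 → m, 0.0253/0.0416667 → 0 → a; chars ma.

CJ83ma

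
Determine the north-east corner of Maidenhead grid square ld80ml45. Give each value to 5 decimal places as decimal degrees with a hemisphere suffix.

59.51667° S, 57.04167° E

Field L=11, D=3: +11·20° lon, +3·10° lat → SW at lon 40°, lat -60°.
Square 8, 0: +8·2° lon, +0·1° lat → SW at lon 56°, lat -60°.
Subsquare m=12, l=11: +12·0.0833333° lon, +11·0.0416667° lat → SW at lon 57°, lat -59.5417°.
Extended square 4, 5: +4·0.00833333° lon, +5·0.00416667° lat → SW at lon 57.0333°, lat -59.5208°.
Cell spans 0.00833333° lon × 0.00416667° lat. NE corner is SW corner plus one full cell.
latitude 59.51667° S, longitude 57.04167° E.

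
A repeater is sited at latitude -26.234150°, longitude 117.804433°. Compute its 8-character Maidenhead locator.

Shift to the Maidenhead origin (180°W, 90°S): lon 297.80443, lat 63.76585.
Field: lon ⌊297.80443/20⌋ = 14 → O; lat ⌊63.76585/10⌋ = 6 → G.
Square: lon ⌊17.80443/2⌋ = 8; lat ⌊3.76585/1⌋ = 3.
Subsquare: lon ⌊1.80443/0.0833333⌋ = 21 → v; lat ⌊0.76585/0.0416667⌋ = 18 → s.
Extended square: lon ⌊0.05443/0.00833333⌋ = 6; lat ⌊0.01585/0.00416667⌋ = 3.

OG83vs63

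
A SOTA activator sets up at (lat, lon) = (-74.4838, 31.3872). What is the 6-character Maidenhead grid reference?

KB55qm

Add 180° to longitude and 90° to latitude: 211.3872, 15.5162.
Field: 211.3872/20 → 10 → K, 15.5162/10 → 1 → B; chars KB.
Square: 11.3872/2 → 5, 5.5162/1 → 5; chars 55.
Subsquare: 1.3872/0.0833333 → 16 → q, 0.5162/0.0416667 → 12 → m; chars qm.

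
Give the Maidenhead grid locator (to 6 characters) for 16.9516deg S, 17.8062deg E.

Offset from 180°W / 90°S: lon 197.8062°, lat 73.0484°.
Field: 197.8062/20 → 9 → J, 73.0484/10 → 7 → H; chars JH.
Square: 17.8062/2 → 8, 3.0484/1 → 3; chars 83.
Subsquare: 1.8062/0.0833333 → 21 → v, 0.0484/0.0416667 → 1 → b; chars vb.

JH83vb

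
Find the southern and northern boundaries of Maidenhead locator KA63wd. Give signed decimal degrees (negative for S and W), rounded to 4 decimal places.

-86.8750, -86.8333

Field K=10, A=0: +10·20° lon, +0·10° lat → SW at lon 20°, lat -90°.
Square 6, 3: +6·2° lon, +3·1° lat → SW at lon 32°, lat -87°.
Subsquare w=22, d=3: +22·0.0833333° lon, +3·0.0416667° lat → SW at lon 33.8333°, lat -86.875°.
Cell spans 0.0833333° lon × 0.0416667° lat.
south -86.8750, north -86.8333.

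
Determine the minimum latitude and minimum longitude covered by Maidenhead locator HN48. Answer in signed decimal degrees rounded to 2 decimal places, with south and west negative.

48.00, -32.00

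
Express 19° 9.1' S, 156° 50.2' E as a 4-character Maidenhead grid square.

Shift to the Maidenhead origin (180°W, 90°S): lon 336.84, lat 70.85.
Field (20°×10°, letters A–R): lon ⌊336.84/20⌋ = 16 → Q; lat ⌊70.85/10⌋ = 7 → H.
Square (2°×1°, digits 0–9): lon ⌊16.84/2⌋ = 8; lat ⌊0.85/1⌋ = 0.

QH80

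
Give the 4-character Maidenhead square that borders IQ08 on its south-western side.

Longitude square 0; −1 → -1, wraps to 9, carry into field.
Longitude field I = 8; −1 → 7 = H.
Latitude square 8; −1 → 7.

HQ97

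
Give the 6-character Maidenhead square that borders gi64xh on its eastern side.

GI74ah

Longitude subsquare x = 23; +1 → 24, wraps to 0 = a, carry into square.
Longitude square 6; +1 → 7.
The latitude characters are unchanged.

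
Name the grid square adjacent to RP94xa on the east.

AP04aa

Longitude subsquare x = 23; +1 → 24, wraps to 0 = a, carry into square.
Longitude square 9; +1 → 10, wraps to 0, carry into field.
Longitude field R = 17; +1 → 18, wraps to 0 = A, wrapping around the antimeridian.
The latitude characters are unchanged.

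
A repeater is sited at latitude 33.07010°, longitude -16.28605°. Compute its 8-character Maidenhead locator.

IM13ub56

Add 180° to longitude and 90° to latitude: 163.71395, 123.07010.
Field (20°×10°, letters A–R): 163.71395/20 → 8 → I, 123.07010/10 → 12 → M; chars IM.
Square (2°×1°, digits 0–9): 3.71395/2 → 1, 3.07010/1 → 3; chars 13.
Subsquare (5′×2.5′, letters a–x): 1.71395/0.0833333 → 20 → u, 0.07010/0.0416667 → 1 → b; chars ub.
Extended square (30″×15″, digits 0–9): 0.04728/0.00833333 → 5, 0.02843/0.00416667 → 6; chars 56.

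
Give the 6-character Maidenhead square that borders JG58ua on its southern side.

Latitude subsquare a = 0; −1 → -1, wraps to 23 = x, carry into square.
Latitude square 8; −1 → 7.
The longitude characters are unchanged.

JG57ux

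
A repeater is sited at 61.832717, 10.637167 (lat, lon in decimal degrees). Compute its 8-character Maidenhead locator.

Shift to the Maidenhead origin (180°W, 90°S): lon 190.63717, lat 151.83272.
Field (20°×10°, letters A–R): 190.63717/20 → 9 → J, 151.83272/10 → 15 → P; chars JP.
Square (2°×1°, digits 0–9): 10.63717/2 → 5, 1.83272/1 → 1; chars 51.
Subsquare (5′×2.5′, letters a–x): 0.63717/0.0833333 → 7 → h, 0.83272/0.0416667 → 19 → t; chars ht.
Extended square (30″×15″, digits 0–9): 0.05383/0.00833333 → 6, 0.04105/0.00416667 → 9; chars 69.

JP51ht69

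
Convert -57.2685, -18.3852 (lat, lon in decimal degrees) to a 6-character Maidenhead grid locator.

ID02tr

Offset from 180°W / 90°S: lon 161.6148°, lat 32.7315°.
Field (20°×10°, letters A–R): lon ⌊161.6148/20⌋ = 8 → I; lat ⌊32.7315/10⌋ = 3 → D.
Square (2°×1°, digits 0–9): lon ⌊1.6148/2⌋ = 0; lat ⌊2.7315/1⌋ = 2.
Subsquare (5′×2.5′, letters a–x): lon ⌊1.6148/0.0833333⌋ = 19 → t; lat ⌊0.7315/0.0416667⌋ = 17 → r.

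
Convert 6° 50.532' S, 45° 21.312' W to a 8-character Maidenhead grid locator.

GI73hd77

Offset from 180°W / 90°S: lon 134.64480°, lat 83.15780°.
Field (20°×10°, letters A–R): 134.64480/20 → 6 → G, 83.15780/10 → 8 → I; chars GI.
Square (2°×1°, digits 0–9): 14.64480/2 → 7, 3.15780/1 → 3; chars 73.
Subsquare (5′×2.5′, letters a–x): 0.64480/0.0833333 → 7 → h, 0.15780/0.0416667 → 3 → d; chars hd.
Extended square (30″×15″, digits 0–9): 0.06147/0.00833333 → 7, 0.03280/0.00416667 → 7; chars 77.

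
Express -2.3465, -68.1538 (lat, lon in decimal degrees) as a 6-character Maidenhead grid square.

FI57wp

Offset from 180°W / 90°S: lon 111.8462°, lat 87.6535°.
Field: lon ⌊111.8462/20⌋ = 5 → F; lat ⌊87.6535/10⌋ = 8 → I.
Square: lon ⌊11.8462/2⌋ = 5; lat ⌊7.6535/1⌋ = 7.
Subsquare: lon ⌊1.8462/0.0833333⌋ = 22 → w; lat ⌊0.6535/0.0416667⌋ = 15 → p.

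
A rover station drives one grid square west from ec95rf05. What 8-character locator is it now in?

EC95qf95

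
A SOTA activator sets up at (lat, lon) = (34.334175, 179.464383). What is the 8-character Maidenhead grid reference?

RM94ri50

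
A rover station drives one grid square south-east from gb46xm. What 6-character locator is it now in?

Longitude subsquare x = 23; +1 → 24, wraps to 0 = a, carry into square.
Longitude square 4; +1 → 5.
Latitude subsquare m = 12; −1 → 11 = l.

GB56al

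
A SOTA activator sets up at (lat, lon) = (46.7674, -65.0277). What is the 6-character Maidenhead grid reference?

FN76ls

Add 180° to longitude and 90° to latitude: 114.9723, 136.7674.
Field: 114.9723/20 → 5 → F, 136.7674/10 → 13 → N; chars FN.
Square: 14.9723/2 → 7, 6.7674/1 → 6; chars 76.
Subsquare: 0.9723/0.0833333 → 11 → l, 0.7674/0.0416667 → 18 → s; chars ls.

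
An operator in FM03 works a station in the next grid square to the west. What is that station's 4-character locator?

EM93

Longitude square 0; −1 → -1, wraps to 9, carry into field.
Longitude field F = 5; −1 → 4 = E.
The latitude characters are unchanged.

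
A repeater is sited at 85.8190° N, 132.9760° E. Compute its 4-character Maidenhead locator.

PR65

Shift to the Maidenhead origin (180°W, 90°S): lon 312.98, lat 175.82.
Field: 312.98/20 → 15 → P, 175.82/10 → 17 → R; chars PR.
Square: 12.98/2 → 6, 5.82/1 → 5; chars 65.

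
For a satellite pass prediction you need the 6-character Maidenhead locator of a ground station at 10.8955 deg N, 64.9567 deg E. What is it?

MK20lv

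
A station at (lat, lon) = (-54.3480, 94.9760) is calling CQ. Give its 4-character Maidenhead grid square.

ND75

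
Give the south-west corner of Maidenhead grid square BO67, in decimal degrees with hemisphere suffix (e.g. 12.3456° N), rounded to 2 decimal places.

57.00° N, 148.00° W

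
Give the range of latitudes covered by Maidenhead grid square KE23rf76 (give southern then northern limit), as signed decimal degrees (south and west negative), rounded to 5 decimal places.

-46.76667, -46.76250

Field K=10, E=4: +10·20° lon, +4·10° lat → SW at lon 20°, lat -50°.
Square 2, 3: +2·2° lon, +3·1° lat → SW at lon 24°, lat -47°.
Subsquare r=17, f=5: +17·0.0833333° lon, +5·0.0416667° lat → SW at lon 25.4167°, lat -46.7917°.
Extended square 7, 6: +7·0.00833333° lon, +6·0.00416667° lat → SW at lon 25.475°, lat -46.7667°.
Cell spans 0.00833333° lon × 0.00416667° lat.
south -46.76667, north -46.76250.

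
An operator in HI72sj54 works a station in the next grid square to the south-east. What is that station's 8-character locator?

HI72sj63

Longitude extended square 5; +1 → 6.
Latitude extended square 4; −1 → 3.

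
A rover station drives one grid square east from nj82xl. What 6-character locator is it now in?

Longitude subsquare x = 23; +1 → 24, wraps to 0 = a, carry into square.
Longitude square 8; +1 → 9.
The latitude characters are unchanged.

NJ92al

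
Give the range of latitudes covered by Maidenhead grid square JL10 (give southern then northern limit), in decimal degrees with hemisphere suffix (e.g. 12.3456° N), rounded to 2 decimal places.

20.00° N, 21.00° N

Field J=9, L=11: +9·20° lon, +11·10° lat → SW at lon 0°, lat 20°.
Square 1, 0: +1·2° lon, +0·1° lat → SW at lon 2°, lat 20°.
Cell spans 2° lon × 1° lat.
south 20.00° N, north 21.00° N.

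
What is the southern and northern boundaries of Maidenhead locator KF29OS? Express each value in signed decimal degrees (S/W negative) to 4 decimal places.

-30.2500, -30.2083

Field K=10, F=5: +10·20° lon, +5·10° lat → SW at lon 20°, lat -40°.
Square 2, 9: +2·2° lon, +9·1° lat → SW at lon 24°, lat -31°.
Subsquare o=14, s=18: +14·0.0833333° lon, +18·0.0416667° lat → SW at lon 25.1667°, lat -30.25°.
Cell spans 0.0833333° lon × 0.0416667° lat.
south -30.2500, north -30.2083.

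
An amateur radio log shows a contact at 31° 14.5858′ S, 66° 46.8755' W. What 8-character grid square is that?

FF68os61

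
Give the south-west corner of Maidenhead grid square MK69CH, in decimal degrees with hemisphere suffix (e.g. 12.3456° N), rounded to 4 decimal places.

Field M=12, K=10: +12·20° lon, +10·10° lat → SW at lon 60°, lat 10°.
Square 6, 9: +6·2° lon, +9·1° lat → SW at lon 72°, lat 19°.
Subsquare c=2, h=7: +2·0.0833333° lon, +7·0.0416667° lat → SW at lon 72.1667°, lat 19.2917°.
latitude 19.2917° N, longitude 72.1667° E.

19.2917° N, 72.1667° E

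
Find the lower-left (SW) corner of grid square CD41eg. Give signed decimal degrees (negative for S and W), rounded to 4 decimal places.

-58.7500, -131.6667

Field C=2, D=3: +2·20° lon, +3·10° lat → SW at lon -140°, lat -60°.
Square 4, 1: +4·2° lon, +1·1° lat → SW at lon -132°, lat -59°.
Subsquare e=4, g=6: +4·0.0833333° lon, +6·0.0416667° lat → SW at lon -131.667°, lat -58.75°.
latitude -58.7500, longitude -131.6667.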